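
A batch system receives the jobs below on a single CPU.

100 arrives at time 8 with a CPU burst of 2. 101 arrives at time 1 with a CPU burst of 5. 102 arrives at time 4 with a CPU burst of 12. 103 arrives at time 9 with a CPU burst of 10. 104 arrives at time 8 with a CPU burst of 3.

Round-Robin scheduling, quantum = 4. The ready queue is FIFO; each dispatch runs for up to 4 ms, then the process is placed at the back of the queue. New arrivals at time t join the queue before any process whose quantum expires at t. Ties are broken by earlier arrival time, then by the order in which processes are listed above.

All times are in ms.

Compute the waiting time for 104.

4

Schedule: | idle 0-1 | 101 1-5 | 102 5-9 | 101 9-10 | 100 10-12 | 104 12-15 | 103 15-19 | 102 19-23 | 103 23-27 | 102 27-31 | 103 31-33 |
Completion: 100=12  101=10  102=31  103=33  104=15
Waiting(104) = turnaround − burst = 7 − 3 = 4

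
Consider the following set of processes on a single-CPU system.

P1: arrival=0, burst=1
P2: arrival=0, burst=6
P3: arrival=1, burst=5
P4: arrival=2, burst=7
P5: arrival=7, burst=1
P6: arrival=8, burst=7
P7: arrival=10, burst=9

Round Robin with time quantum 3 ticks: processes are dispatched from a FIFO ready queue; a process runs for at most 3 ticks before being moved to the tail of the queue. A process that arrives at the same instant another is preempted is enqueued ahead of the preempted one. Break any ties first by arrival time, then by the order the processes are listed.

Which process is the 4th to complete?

P3

Gantt: | P1 0-1 | P2 1-4 | P3 4-7 | P4 7-10 | P2 10-13 | P5 13-14 | P3 14-16 | P6 16-19 | P7 19-22 | P4 22-25 | P6 25-28 | P7 28-31 | P4 31-32 | P6 32-33 | P7 33-36 |
Completion: P1=1  P2=13  P3=16  P4=32  P5=14  P6=33  P7=36
Finish order: P1 → P2 → P5 → P3 → P4 → P6 → P7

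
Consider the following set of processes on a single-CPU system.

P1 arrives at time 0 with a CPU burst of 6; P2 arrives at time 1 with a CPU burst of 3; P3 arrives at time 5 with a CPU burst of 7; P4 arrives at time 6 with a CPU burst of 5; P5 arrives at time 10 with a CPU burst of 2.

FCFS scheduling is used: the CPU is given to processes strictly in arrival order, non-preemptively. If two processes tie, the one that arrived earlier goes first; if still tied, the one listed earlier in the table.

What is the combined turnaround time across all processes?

53

Timeline: | P1 0-6 | P2 6-9 | P3 9-16 | P4 16-21 | P5 21-23 |
Completion: P1=6  P2=9  P3=16  P4=21  P5=23
Turnaround (C−A): P1=6  P2=8  P3=11  P4=15  P5=13
Turnaround = completion − arrival: P1=6, P2=8, P3=11, P4=15, P5=13
Total turnaround = 6 + 8 + 11 + 15 + 13 = 53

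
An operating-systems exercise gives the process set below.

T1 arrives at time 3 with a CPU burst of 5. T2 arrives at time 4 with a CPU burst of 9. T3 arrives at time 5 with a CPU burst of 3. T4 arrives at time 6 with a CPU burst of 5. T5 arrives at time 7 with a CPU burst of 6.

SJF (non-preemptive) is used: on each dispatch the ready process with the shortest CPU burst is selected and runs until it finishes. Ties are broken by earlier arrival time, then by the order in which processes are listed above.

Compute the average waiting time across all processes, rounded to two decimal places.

7.00

Gantt: | idle 0-3 | T1 3-8 | T3 8-11 | T4 11-16 | T5 16-22 | T2 22-31 |
Completion: T1=8  T2=31  T3=11  T4=16  T5=22
Waiting times: T1=0, T2=18, T3=3, T4=5, T5=9
Average waiting = (0+18+3+5+9) / 5 = 35/5 = 7.00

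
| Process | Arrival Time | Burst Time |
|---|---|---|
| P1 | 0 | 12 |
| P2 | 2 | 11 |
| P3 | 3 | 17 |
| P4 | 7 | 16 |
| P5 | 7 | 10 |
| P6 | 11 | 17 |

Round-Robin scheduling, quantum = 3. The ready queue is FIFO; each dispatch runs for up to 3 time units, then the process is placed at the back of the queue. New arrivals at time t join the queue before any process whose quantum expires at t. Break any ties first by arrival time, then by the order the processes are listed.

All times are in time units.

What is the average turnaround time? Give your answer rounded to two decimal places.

62.50

Timeline: | P1 0-3 | P2 3-6 | P3 6-9 | P1 9-12 | P2 12-15 | P4 15-18 | P5 18-21 | P3 21-24 | P6 24-27 | P1 27-30 | P2 30-33 | P4 33-36 | P5 36-39 | P3 39-42 | P6 42-45 | P1 45-48 | P2 48-50 | P4 50-53 | P5 53-56 | P3 56-59 | P6 59-62 | P4 62-65 | P5 65-66 | P3 66-69 | P6 69-72 | P4 72-75 | P3 75-77 | P6 77-80 | P4 80-81 | P6 81-83 |
Completion: P1=48  P2=50  P3=77  P4=81  P5=66  P6=83
Turnaround times: P1=48, P2=48, P3=74, P4=74, P5=59, P6=72
Average turnaround = (48+48+74+74+59+72) / 6 = 375/6 = 62.50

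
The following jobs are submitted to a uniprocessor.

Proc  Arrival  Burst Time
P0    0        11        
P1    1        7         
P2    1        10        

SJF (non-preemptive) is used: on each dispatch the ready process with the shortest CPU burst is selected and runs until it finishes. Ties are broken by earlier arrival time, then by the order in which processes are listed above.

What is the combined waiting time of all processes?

27

Timeline: | P0 0-11 | P1 11-18 | P2 18-28 |
Completion: P0=11  P1=18  P2=28
Waiting = turnaround − burst: P0=0, P1=10, P2=17
Total waiting = 0 + 10 + 17 = 27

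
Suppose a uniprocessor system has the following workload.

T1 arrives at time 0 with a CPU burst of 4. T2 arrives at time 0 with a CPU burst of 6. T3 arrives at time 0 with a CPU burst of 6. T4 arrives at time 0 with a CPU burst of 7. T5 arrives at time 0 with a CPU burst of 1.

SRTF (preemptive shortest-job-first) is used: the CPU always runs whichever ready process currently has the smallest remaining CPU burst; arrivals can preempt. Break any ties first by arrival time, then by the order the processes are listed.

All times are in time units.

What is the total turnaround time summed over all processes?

58

Gantt: | T5 0-1 | T1 1-5 | T2 5-11 | T3 11-17 | T4 17-24 |
Completion: T1=5  T2=11  T3=17  T4=24  T5=1
Turnaround (C−A): T1=5  T2=11  T3=17  T4=24  T5=1
Turnaround = completion − arrival: T1=5, T2=11, T3=17, T4=24, T5=1
Total turnaround = 5 + 11 + 17 + 24 + 1 = 58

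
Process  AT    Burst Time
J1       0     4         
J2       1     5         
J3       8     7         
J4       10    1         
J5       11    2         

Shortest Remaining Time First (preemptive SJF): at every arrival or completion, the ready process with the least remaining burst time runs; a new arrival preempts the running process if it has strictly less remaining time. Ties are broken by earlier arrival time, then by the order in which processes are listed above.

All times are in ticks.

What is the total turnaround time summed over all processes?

26

Timeline: | J1 0-4 | J2 4-9 | J3 9-10 | J4 10-11 | J5 11-13 | J3 13-19 |
Completion: J1=4  J2=9  J3=19  J4=11  J5=13
Turnaround (C−A): J1=4  J2=8  J3=11  J4=1  J5=2
Turnaround = completion − arrival: J1=4, J2=8, J3=11, J4=1, J5=2
Total turnaround = 4 + 8 + 11 + 1 + 2 = 26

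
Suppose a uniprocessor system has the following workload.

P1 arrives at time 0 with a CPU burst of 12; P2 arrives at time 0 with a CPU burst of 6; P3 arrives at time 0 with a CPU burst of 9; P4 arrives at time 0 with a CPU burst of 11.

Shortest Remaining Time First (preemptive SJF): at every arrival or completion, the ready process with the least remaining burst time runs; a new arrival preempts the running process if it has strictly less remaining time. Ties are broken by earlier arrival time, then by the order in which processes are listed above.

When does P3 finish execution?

15

Gantt: | P2 0-6 | P3 6-15 | P4 15-26 | P1 26-38 |
Completion: P1=38  P2=6  P3=15  P4=26
Turnaround (C−A): P1=38  P2=6  P3=15  P4=26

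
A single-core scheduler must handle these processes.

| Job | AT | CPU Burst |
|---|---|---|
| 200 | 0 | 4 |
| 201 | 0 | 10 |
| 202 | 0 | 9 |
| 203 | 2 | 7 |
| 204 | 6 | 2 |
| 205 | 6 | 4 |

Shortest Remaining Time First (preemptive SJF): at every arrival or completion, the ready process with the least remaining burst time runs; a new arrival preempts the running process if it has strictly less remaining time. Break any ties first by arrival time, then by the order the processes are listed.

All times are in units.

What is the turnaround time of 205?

6

Gantt: | 200 0-4 | 203 4-6 | 204 6-8 | 205 8-12 | 203 12-17 | 202 17-26 | 201 26-36 |
Completion: 200=4  201=36  202=26  203=17  204=8  205=12
Turnaround(205) = completion − arrival = 12 − 6 = 6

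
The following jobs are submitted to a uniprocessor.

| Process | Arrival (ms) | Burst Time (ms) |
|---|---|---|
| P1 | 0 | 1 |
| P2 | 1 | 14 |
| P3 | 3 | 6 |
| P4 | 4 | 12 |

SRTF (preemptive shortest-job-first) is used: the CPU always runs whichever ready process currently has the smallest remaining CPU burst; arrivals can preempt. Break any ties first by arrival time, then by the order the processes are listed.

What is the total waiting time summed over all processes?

23

Gantt: | P1 0-1 | P2 1-3 | P3 3-9 | P2 9-21 | P4 21-33 |
Completion: P1=1  P2=21  P3=9  P4=33
Waiting = turnaround − burst: P1=0, P2=6, P3=0, P4=17
Total waiting = 0 + 6 + 0 + 17 = 23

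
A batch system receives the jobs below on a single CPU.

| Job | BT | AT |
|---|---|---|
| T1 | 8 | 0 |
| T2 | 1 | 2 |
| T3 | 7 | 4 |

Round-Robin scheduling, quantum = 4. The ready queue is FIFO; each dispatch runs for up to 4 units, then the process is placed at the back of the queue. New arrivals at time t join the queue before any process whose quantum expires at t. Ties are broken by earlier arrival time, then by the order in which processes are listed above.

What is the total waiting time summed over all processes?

Schedule: | T1 0-4 | T2 4-5 | T3 5-9 | T1 9-13 | T3 13-16 |
Completion: T1=13  T2=5  T3=16
Turnaround (C−A): T1=13  T2=3  T3=12
Waiting = turnaround − burst: T1=5, T2=2, T3=5
Total waiting = 5 + 2 + 5 = 12

12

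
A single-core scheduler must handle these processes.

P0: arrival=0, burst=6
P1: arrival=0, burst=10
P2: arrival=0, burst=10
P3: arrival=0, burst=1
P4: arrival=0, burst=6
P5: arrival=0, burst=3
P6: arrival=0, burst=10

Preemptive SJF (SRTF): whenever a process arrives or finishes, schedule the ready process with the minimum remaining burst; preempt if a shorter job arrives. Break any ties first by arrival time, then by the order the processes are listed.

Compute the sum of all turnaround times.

Timeline: | P3 0-1 | P5 1-4 | P0 4-10 | P4 10-16 | P1 16-26 | P2 26-36 | P6 36-46 |
Completion: P0=10  P1=26  P2=36  P3=1  P4=16  P5=4  P6=46
Turnaround (C−A): P0=10  P1=26  P2=36  P3=1  P4=16  P5=4  P6=46
Turnaround = completion − arrival: P0=10, P1=26, P2=36, P3=1, P4=16, P5=4, P6=46
Total turnaround = 10 + 26 + 36 + 1 + 16 + 4 + 46 = 139

139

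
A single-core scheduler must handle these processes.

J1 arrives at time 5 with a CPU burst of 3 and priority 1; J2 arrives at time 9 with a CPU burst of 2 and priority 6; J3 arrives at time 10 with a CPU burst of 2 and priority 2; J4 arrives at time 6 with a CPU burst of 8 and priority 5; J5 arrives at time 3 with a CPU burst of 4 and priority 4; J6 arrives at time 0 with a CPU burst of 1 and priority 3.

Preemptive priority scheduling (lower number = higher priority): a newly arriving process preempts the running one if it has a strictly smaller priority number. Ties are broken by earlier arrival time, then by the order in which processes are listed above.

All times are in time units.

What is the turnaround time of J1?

Gantt: | J6 0-1 | idle 1-3 | J5 3-5 | J1 5-8 | J5 8-10 | J3 10-12 | J4 12-20 | J2 20-22 |
Completion: J1=8  J2=22  J3=12  J4=20  J5=10  J6=1
Turnaround (C−A): J1=3  J2=13  J3=2  J4=14  J5=7  J6=1
Turnaround(J1) = completion − arrival = 8 − 5 = 3

3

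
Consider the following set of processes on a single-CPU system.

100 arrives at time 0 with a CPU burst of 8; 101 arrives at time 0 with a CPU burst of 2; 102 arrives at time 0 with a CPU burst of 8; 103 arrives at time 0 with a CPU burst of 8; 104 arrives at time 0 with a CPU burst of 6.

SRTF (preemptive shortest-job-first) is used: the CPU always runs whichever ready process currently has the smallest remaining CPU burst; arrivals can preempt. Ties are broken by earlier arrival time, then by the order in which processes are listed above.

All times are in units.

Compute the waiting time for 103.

Schedule: | 101 0-2 | 104 2-8 | 100 8-16 | 102 16-24 | 103 24-32 |
Completion: 100=16  101=2  102=24  103=32  104=8
Turnaround (C−A): 100=16  101=2  102=24  103=32  104=8
Waiting(103) = turnaround − burst = 32 − 8 = 24

24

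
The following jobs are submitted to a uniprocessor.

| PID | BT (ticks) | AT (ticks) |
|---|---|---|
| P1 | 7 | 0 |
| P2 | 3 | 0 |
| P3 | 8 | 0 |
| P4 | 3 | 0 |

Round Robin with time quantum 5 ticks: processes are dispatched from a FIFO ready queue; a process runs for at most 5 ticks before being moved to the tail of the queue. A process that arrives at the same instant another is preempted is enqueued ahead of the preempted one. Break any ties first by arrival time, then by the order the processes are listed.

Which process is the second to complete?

Schedule: | P1 0-5 | P2 5-8 | P3 8-13 | P4 13-16 | P1 16-18 | P3 18-21 |
Completion: P1=18  P2=8  P3=21  P4=16
Finish order: P2 → P4 → P1 → P3

P4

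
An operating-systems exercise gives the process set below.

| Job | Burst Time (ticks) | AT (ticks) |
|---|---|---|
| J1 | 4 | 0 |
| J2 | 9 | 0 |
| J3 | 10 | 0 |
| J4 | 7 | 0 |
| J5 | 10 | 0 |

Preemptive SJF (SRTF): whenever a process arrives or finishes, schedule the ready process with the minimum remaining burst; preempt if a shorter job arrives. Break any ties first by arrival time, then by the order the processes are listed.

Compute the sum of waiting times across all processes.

Gantt: | J1 0-4 | J4 4-11 | J2 11-20 | J3 20-30 | J5 30-40 |
Completion: J1=4  J2=20  J3=30  J4=11  J5=40
Turnaround (C−A): J1=4  J2=20  J3=30  J4=11  J5=40
Waiting = turnaround − burst: J1=0, J2=11, J3=20, J4=4, J5=30
Total waiting = 0 + 11 + 20 + 4 + 30 = 65

65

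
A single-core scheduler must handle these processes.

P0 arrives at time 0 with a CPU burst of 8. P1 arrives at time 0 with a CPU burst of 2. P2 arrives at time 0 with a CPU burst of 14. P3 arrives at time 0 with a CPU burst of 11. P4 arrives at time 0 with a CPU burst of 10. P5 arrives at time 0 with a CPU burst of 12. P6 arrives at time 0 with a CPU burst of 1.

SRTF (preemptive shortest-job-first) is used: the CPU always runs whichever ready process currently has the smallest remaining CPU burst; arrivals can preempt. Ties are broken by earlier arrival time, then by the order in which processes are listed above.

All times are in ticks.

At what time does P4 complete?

21

Timeline: | P6 0-1 | P1 1-3 | P0 3-11 | P4 11-21 | P3 21-32 | P5 32-44 | P2 44-58 |
Completion: P0=11  P1=3  P2=58  P3=32  P4=21  P5=44  P6=1
Turnaround (C−A): P0=11  P1=3  P2=58  P3=32  P4=21  P5=44  P6=1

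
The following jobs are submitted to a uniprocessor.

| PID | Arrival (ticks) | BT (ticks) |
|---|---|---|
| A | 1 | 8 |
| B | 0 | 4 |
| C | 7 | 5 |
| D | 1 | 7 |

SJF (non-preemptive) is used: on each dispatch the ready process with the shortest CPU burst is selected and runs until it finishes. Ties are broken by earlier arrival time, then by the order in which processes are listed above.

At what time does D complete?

11

Schedule: | B 0-4 | D 4-11 | C 11-16 | A 16-24 |
Completion: A=24  B=4  C=16  D=11
Turnaround (C−A): A=23  B=4  C=9  D=10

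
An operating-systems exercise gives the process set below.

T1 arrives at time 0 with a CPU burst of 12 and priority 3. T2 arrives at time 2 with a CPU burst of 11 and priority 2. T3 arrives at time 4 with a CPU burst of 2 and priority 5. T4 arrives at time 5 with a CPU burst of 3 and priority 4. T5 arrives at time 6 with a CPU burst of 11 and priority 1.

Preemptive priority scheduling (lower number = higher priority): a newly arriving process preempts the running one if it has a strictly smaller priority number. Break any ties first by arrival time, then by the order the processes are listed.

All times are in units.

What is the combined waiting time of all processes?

95

Gantt: | T1 0-2 | T2 2-6 | T5 6-17 | T2 17-24 | T1 24-34 | T4 34-37 | T3 37-39 |
Completion: T1=34  T2=24  T3=39  T4=37  T5=17
Turnaround (C−A): T1=34  T2=22  T3=35  T4=32  T5=11
Waiting = turnaround − burst: T1=22, T2=11, T3=33, T4=29, T5=0
Total waiting = 22 + 11 + 33 + 29 + 0 = 95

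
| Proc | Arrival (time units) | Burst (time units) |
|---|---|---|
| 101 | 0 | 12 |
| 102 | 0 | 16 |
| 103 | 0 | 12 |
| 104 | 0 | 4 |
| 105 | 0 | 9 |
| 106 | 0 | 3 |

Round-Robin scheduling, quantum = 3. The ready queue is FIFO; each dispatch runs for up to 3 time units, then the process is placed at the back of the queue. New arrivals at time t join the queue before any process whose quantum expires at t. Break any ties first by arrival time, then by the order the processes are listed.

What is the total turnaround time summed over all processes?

Schedule: | 101 0-3 | 102 3-6 | 103 6-9 | 104 9-12 | 105 12-15 | 106 15-18 | 101 18-21 | 102 21-24 | 103 24-27 | 104 27-28 | 105 28-31 | 101 31-34 | 102 34-37 | 103 37-40 | 105 40-43 | 101 43-46 | 102 46-49 | 103 49-52 | 102 52-56 |
Completion: 101=46  102=56  103=52  104=28  105=43  106=18
Turnaround = completion − arrival: 101=46, 102=56, 103=52, 104=28, 105=43, 106=18
Total turnaround = 46 + 56 + 52 + 28 + 43 + 18 = 243

243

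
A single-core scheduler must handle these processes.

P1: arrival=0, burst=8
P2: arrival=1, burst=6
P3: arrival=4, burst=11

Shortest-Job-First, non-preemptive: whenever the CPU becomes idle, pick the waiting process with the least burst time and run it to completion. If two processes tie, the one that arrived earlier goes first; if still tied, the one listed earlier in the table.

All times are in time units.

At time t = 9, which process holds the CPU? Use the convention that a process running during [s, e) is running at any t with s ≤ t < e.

Schedule: | P1 0-8 | P2 8-14 | P3 14-25 |
Completion: P1=8  P2=14  P3=25

P2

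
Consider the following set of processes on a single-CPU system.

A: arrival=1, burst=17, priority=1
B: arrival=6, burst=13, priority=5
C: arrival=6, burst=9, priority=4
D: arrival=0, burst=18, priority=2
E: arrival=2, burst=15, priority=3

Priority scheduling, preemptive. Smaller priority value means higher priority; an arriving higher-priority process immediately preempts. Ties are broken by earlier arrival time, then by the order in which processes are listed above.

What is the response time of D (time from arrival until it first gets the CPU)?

Schedule: | D 0-1 | A 1-18 | D 18-35 | E 35-50 | C 50-59 | B 59-72 |
Completion: A=18  B=72  C=59  D=35  E=50
Turnaround (C−A): A=17  B=66  C=53  D=35  E=48
Response(D) = first start − arrival = 0 − 0 = 0

0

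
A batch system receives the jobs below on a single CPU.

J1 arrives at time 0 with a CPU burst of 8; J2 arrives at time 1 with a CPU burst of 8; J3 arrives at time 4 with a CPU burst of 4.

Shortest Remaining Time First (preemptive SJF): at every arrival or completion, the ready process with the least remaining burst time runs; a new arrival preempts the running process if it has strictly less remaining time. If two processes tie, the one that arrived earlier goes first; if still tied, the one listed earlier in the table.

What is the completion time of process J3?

Gantt: | J1 0-8 | J3 8-12 | J2 12-20 |
Completion: J1=8  J2=20  J3=12
Turnaround (C−A): J1=8  J2=19  J3=8

12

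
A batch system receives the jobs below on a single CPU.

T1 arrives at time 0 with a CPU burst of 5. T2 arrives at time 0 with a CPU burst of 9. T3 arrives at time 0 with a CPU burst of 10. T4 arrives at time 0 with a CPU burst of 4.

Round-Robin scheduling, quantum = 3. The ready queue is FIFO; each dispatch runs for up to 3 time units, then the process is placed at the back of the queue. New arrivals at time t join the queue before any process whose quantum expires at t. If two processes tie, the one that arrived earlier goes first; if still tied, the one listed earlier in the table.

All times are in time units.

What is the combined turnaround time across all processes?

87

Schedule: | T1 0-3 | T2 3-6 | T3 6-9 | T4 9-12 | T1 12-14 | T2 14-17 | T3 17-20 | T4 20-21 | T2 21-24 | T3 24-28 |
Completion: T1=14  T2=24  T3=28  T4=21
Turnaround = completion − arrival: T1=14, T2=24, T3=28, T4=21
Total turnaround = 14 + 24 + 28 + 21 = 87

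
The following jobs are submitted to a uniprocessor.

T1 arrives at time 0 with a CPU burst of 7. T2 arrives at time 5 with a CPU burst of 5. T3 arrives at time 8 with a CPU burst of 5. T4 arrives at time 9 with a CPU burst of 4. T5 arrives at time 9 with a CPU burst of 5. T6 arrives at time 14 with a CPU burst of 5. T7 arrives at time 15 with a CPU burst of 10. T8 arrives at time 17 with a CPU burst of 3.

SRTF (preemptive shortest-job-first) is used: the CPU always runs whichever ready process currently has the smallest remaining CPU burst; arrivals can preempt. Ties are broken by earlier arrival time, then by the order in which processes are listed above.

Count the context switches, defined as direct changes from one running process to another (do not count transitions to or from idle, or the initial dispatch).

Schedule: | T1 0-7 | T2 7-12 | T4 12-16 | T3 16-17 | T8 17-20 | T3 20-24 | T5 24-29 | T6 29-34 | T7 34-44 |
Completion: T1=7  T2=12  T3=24  T4=16  T5=29  T6=34  T7=44  T8=20

8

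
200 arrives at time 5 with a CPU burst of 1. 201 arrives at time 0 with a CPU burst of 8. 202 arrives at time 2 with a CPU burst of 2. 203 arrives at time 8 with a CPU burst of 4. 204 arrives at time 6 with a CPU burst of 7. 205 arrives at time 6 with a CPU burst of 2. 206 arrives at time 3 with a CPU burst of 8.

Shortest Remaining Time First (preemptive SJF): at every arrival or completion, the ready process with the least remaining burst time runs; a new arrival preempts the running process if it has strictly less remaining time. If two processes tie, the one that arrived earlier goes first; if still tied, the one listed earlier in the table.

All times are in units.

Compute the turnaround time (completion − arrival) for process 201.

Timeline: | 201 0-2 | 202 2-4 | 201 4-5 | 200 5-6 | 205 6-8 | 203 8-12 | 201 12-17 | 204 17-24 | 206 24-32 |
Completion: 200=6  201=17  202=4  203=12  204=24  205=8  206=32
Turnaround(201) = completion − arrival = 17 − 0 = 17

17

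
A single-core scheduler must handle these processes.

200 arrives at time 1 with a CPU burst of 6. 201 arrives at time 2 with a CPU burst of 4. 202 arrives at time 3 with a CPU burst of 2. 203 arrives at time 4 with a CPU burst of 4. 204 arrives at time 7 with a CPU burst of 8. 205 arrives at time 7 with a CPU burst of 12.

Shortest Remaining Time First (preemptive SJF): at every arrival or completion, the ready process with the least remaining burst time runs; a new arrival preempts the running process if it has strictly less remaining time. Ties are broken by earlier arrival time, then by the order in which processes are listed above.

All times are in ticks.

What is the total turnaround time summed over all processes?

80

Schedule: | idle 0-1 | 200 1-2 | 201 2-3 | 202 3-5 | 201 5-8 | 203 8-12 | 200 12-17 | 204 17-25 | 205 25-37 |
Completion: 200=17  201=8  202=5  203=12  204=25  205=37
Turnaround (C−A): 200=16  201=6  202=2  203=8  204=18  205=30
Turnaround = completion − arrival: 200=16, 201=6, 202=2, 203=8, 204=18, 205=30
Total turnaround = 16 + 6 + 2 + 8 + 18 + 30 = 80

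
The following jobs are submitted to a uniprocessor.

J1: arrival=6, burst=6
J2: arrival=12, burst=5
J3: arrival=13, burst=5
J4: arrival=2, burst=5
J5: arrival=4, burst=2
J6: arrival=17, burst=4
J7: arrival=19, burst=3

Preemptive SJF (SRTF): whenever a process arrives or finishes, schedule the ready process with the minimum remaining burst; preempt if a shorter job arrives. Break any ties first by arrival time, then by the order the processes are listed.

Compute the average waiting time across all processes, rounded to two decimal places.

Schedule: | idle 0-2 | J4 2-4 | J5 4-6 | J4 6-9 | J1 9-15 | J2 15-20 | J7 20-23 | J6 23-27 | J3 27-32 |
Completion: J1=15  J2=20  J3=32  J4=9  J5=6  J6=27  J7=23
Turnaround (C−A): J1=9  J2=8  J3=19  J4=7  J5=2  J6=10  J7=4
Waiting times: J1=3, J2=3, J3=14, J4=2, J5=0, J6=6, J7=1
Average waiting = (3+3+14+2+0+6+1) / 7 = 29/7 = 4.14

4.14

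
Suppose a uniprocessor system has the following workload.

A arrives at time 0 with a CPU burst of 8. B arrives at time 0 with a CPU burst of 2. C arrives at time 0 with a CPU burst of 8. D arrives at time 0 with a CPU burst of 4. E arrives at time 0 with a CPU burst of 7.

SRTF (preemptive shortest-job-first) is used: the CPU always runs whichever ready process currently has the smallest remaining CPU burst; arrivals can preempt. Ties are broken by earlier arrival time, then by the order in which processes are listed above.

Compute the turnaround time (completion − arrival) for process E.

13

Timeline: | B 0-2 | D 2-6 | E 6-13 | A 13-21 | C 21-29 |
Completion: A=21  B=2  C=29  D=6  E=13
Turnaround (C−A): A=21  B=2  C=29  D=6  E=13
Turnaround(E) = completion − arrival = 13 − 0 = 13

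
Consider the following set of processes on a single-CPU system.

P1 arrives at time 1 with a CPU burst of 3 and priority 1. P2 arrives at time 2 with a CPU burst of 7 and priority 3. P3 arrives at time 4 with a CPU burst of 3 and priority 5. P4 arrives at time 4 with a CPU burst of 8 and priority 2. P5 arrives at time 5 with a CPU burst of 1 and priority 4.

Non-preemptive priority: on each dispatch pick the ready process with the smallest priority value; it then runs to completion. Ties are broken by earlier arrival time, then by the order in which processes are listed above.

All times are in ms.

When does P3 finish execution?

Schedule: | idle 0-1 | P1 1-4 | P4 4-12 | P2 12-19 | P5 19-20 | P3 20-23 |
Completion: P1=4  P2=19  P3=23  P4=12  P5=20

23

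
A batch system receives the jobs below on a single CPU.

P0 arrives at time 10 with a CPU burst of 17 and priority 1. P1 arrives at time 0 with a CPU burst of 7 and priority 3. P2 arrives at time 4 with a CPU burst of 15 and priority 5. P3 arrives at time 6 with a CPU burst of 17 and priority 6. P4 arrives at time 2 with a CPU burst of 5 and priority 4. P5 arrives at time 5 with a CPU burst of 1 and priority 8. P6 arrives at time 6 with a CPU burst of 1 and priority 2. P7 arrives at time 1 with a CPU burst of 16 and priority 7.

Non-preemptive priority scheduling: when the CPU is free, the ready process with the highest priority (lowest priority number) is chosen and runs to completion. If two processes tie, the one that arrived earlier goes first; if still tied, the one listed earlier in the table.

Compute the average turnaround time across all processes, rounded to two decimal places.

36.00

Timeline: | P1 0-7 | P6 7-8 | P4 8-13 | P0 13-30 | P2 30-45 | P3 45-62 | P7 62-78 | P5 78-79 |
Completion: P0=30  P1=7  P2=45  P3=62  P4=13  P5=79  P6=8  P7=78
Turnaround (C−A): P0=20  P1=7  P2=41  P3=56  P4=11  P5=74  P6=2  P7=77
Turnaround times: P0=20, P1=7, P2=41, P3=56, P4=11, P5=74, P6=2, P7=77
Average turnaround = (20+7+41+56+11+74+2+77) / 8 = 288/8 = 36.00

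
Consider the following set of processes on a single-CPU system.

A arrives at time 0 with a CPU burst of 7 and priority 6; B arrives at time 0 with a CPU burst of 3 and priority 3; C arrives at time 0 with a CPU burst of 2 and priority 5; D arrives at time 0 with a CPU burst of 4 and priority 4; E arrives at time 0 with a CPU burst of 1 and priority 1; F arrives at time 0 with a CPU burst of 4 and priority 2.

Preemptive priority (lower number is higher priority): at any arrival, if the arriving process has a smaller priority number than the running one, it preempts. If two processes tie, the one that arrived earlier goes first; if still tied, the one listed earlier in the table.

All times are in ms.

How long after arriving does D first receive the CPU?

Schedule: | E 0-1 | F 1-5 | B 5-8 | D 8-12 | C 12-14 | A 14-21 |
Completion: A=21  B=8  C=14  D=12  E=1  F=5
Response(D) = first start − arrival = 8 − 0 = 8

8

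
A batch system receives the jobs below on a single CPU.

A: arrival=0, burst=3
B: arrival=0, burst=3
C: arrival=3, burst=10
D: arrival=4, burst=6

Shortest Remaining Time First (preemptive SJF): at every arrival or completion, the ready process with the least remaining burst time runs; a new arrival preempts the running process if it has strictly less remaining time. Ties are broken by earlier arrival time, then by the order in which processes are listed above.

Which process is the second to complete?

B

Schedule: | A 0-3 | B 3-6 | D 6-12 | C 12-22 |
Completion: A=3  B=6  C=22  D=12
Turnaround (C−A): A=3  B=6  C=19  D=8
Finish order: A → B → D → C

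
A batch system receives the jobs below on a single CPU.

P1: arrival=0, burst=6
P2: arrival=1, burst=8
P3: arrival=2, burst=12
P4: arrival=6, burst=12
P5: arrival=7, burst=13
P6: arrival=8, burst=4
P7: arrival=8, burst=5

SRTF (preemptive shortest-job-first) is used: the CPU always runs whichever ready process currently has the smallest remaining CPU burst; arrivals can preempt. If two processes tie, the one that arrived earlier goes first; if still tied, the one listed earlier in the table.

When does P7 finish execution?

Schedule: | P1 0-6 | P2 6-8 | P6 8-12 | P7 12-17 | P2 17-23 | P3 23-35 | P4 35-47 | P5 47-60 |
Completion: P1=6  P2=23  P3=35  P4=47  P5=60  P6=12  P7=17
Turnaround (C−A): P1=6  P2=22  P3=33  P4=41  P5=53  P6=4  P7=9

17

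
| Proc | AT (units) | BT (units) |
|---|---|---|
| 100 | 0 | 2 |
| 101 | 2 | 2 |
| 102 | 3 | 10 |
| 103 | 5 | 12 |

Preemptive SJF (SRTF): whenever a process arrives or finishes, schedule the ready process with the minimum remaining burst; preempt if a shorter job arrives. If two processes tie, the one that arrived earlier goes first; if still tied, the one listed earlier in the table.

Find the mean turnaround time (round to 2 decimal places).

9.00

Schedule: | 100 0-2 | 101 2-4 | 102 4-14 | 103 14-26 |
Completion: 100=2  101=4  102=14  103=26
Turnaround times: 100=2, 101=2, 102=11, 103=21
Average turnaround = (2+2+11+21) / 4 = 36/4 = 9.00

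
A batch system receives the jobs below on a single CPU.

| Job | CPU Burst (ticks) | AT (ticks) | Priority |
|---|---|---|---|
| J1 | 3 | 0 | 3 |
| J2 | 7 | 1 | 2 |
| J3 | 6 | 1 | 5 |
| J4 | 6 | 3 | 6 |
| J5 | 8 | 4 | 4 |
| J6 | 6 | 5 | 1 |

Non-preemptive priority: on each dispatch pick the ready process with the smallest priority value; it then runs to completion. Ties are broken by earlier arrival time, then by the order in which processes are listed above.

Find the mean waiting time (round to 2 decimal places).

Schedule: | J1 0-3 | J2 3-10 | J6 10-16 | J5 16-24 | J3 24-30 | J4 30-36 |
Completion: J1=3  J2=10  J3=30  J4=36  J5=24  J6=16
Waiting times: J1=0, J2=2, J3=23, J4=27, J5=12, J6=5
Average waiting = (0+2+23+27+12+5) / 6 = 69/6 = 11.50

11.50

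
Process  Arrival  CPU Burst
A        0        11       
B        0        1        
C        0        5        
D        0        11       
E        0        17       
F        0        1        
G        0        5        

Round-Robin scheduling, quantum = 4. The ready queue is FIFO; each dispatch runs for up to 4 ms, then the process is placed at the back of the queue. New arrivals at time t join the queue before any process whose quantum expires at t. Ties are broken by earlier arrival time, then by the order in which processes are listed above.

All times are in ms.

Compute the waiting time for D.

31

Gantt: | A 0-4 | B 4-5 | C 5-9 | D 9-13 | E 13-17 | F 17-18 | G 18-22 | A 22-26 | C 26-27 | D 27-31 | E 31-35 | G 35-36 | A 36-39 | D 39-42 | E 42-51 |
Completion: A=39  B=5  C=27  D=42  E=51  F=18  G=36
Waiting(D) = turnaround − burst = 42 − 11 = 31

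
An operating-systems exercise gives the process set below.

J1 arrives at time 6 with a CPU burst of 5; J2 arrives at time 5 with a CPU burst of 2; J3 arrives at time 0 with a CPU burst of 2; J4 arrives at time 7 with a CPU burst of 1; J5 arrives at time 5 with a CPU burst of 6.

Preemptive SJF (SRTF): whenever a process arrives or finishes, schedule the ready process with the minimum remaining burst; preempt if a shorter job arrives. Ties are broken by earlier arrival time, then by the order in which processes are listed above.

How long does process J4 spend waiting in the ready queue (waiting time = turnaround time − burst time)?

0

Timeline: | J3 0-2 | idle 2-5 | J2 5-7 | J4 7-8 | J1 8-13 | J5 13-19 |
Completion: J1=13  J2=7  J3=2  J4=8  J5=19
Waiting(J4) = turnaround − burst = 1 − 1 = 0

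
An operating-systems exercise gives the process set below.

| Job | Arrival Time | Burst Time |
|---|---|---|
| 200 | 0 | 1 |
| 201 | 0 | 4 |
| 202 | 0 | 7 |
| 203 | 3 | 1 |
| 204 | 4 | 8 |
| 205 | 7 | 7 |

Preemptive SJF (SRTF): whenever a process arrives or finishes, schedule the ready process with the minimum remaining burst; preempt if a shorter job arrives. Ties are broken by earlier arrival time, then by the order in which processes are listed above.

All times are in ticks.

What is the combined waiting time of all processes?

Schedule: | 200 0-1 | 201 1-3 | 203 3-4 | 201 4-6 | 202 6-13 | 205 13-20 | 204 20-28 |
Completion: 200=1  201=6  202=13  203=4  204=28  205=20
Turnaround (C−A): 200=1  201=6  202=13  203=1  204=24  205=13
Waiting = turnaround − burst: 200=0, 201=2, 202=6, 203=0, 204=16, 205=6
Total waiting = 0 + 2 + 6 + 0 + 16 + 6 = 30

30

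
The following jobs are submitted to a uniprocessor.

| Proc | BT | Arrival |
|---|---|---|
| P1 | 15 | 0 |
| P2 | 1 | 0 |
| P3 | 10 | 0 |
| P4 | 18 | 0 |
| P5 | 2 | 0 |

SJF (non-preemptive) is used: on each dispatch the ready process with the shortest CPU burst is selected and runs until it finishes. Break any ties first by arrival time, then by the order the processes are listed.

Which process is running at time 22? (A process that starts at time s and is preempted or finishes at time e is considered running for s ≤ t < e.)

Timeline: | P2 0-1 | P5 1-3 | P3 3-13 | P1 13-28 | P4 28-46 |
Completion: P1=28  P2=1  P3=13  P4=46  P5=3

P1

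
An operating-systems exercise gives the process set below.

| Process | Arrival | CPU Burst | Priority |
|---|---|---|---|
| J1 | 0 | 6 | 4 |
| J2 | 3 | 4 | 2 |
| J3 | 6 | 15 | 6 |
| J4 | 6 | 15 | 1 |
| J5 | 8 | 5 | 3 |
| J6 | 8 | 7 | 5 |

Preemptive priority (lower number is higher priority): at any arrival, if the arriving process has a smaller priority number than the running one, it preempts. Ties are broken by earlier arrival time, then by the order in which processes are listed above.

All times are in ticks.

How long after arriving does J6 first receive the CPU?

22

Gantt: | J1 0-3 | J2 3-6 | J4 6-21 | J2 21-22 | J5 22-27 | J1 27-30 | J6 30-37 | J3 37-52 |
Completion: J1=30  J2=22  J3=52  J4=21  J5=27  J6=37
Turnaround (C−A): J1=30  J2=19  J3=46  J4=15  J5=19  J6=29
Response(J6) = first start − arrival = 30 − 8 = 22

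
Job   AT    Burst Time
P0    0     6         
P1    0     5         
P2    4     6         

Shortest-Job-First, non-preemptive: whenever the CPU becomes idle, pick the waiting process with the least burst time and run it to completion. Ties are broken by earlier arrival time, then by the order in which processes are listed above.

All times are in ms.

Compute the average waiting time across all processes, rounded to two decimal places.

Gantt: | P1 0-5 | P0 5-11 | P2 11-17 |
Completion: P0=11  P1=5  P2=17
Turnaround (C−A): P0=11  P1=5  P2=13
Waiting times: P0=5, P1=0, P2=7
Average waiting = (5+0+7) / 3 = 12/3 = 4.00

4.00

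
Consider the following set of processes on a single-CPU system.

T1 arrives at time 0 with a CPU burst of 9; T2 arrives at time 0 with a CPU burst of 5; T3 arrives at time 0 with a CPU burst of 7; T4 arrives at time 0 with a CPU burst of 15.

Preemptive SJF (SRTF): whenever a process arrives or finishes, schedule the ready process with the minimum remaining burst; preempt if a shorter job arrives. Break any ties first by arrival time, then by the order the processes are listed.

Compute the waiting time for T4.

Timeline: | T2 0-5 | T3 5-12 | T1 12-21 | T4 21-36 |
Completion: T1=21  T2=5  T3=12  T4=36
Waiting(T4) = turnaround − burst = 36 − 15 = 21

21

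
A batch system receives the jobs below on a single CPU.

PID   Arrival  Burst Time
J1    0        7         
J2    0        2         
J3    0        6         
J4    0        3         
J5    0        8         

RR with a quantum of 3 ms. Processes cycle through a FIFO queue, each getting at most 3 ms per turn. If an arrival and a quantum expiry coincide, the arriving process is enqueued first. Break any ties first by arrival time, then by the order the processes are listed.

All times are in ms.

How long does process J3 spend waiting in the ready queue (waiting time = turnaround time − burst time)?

14

Gantt: | J1 0-3 | J2 3-5 | J3 5-8 | J4 8-11 | J5 11-14 | J1 14-17 | J3 17-20 | J5 20-23 | J1 23-24 | J5 24-26 |
Completion: J1=24  J2=5  J3=20  J4=11  J5=26
Turnaround (C−A): J1=24  J2=5  J3=20  J4=11  J5=26
Waiting(J3) = turnaround − burst = 20 − 6 = 14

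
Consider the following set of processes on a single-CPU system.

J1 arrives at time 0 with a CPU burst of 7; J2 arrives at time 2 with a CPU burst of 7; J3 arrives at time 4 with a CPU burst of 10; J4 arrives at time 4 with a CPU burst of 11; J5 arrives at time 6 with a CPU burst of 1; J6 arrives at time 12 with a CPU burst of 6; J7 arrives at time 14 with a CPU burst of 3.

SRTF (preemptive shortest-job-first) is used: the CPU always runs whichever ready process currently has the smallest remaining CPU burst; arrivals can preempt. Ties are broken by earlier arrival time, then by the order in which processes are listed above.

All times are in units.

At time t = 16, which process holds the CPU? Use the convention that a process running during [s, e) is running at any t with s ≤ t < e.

Schedule: | J1 0-7 | J5 7-8 | J2 8-15 | J7 15-18 | J6 18-24 | J3 24-34 | J4 34-45 |
Completion: J1=7  J2=15  J3=34  J4=45  J5=8  J6=24  J7=18
Turnaround (C−A): J1=7  J2=13  J3=30  J4=41  J5=2  J6=12  J7=4

J7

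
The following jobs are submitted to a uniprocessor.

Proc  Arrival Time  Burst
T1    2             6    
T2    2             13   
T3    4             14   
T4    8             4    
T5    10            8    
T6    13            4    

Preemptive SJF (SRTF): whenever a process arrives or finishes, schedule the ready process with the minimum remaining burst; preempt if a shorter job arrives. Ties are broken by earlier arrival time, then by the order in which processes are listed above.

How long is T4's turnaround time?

Gantt: | idle 0-2 | T1 2-8 | T4 8-12 | T5 12-13 | T6 13-17 | T5 17-24 | T2 24-37 | T3 37-51 |
Completion: T1=8  T2=37  T3=51  T4=12  T5=24  T6=17
Turnaround (C−A): T1=6  T2=35  T3=47  T4=4  T5=14  T6=4
Turnaround(T4) = completion − arrival = 12 − 8 = 4

4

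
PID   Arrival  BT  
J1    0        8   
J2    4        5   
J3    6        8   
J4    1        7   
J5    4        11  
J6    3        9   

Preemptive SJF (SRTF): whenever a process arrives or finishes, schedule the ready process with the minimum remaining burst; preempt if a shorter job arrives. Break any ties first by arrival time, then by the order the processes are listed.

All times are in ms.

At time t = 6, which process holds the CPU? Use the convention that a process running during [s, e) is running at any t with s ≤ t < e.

Schedule: | J1 0-8 | J2 8-13 | J4 13-20 | J3 20-28 | J6 28-37 | J5 37-48 |
Completion: J1=8  J2=13  J3=28  J4=20  J5=48  J6=37

J1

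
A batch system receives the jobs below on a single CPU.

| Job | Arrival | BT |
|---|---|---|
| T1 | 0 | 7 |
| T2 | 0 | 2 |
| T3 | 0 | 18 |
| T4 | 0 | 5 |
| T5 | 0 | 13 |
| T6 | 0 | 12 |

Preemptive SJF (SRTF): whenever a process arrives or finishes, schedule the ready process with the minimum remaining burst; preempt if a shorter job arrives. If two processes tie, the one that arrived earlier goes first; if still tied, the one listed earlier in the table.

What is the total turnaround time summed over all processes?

145

Gantt: | T2 0-2 | T4 2-7 | T1 7-14 | T6 14-26 | T5 26-39 | T3 39-57 |
Completion: T1=14  T2=2  T3=57  T4=7  T5=39  T6=26
Turnaround (C−A): T1=14  T2=2  T3=57  T4=7  T5=39  T6=26
Turnaround = completion − arrival: T1=14, T2=2, T3=57, T4=7, T5=39, T6=26
Total turnaround = 14 + 2 + 57 + 7 + 39 + 26 = 145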